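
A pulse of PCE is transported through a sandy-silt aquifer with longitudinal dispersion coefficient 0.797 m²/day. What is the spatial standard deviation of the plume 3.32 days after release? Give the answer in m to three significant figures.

2.30 m

Dispersive spreading gives a Gaussian with σ² = 2Dt; advection only shifts the center.
σ = √(2 × 0.797 × 3.32) = 2.30 m.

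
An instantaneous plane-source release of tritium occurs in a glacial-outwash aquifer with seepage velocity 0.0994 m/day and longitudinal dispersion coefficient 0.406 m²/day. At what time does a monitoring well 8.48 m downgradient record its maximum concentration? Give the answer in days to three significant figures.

For the 1D instantaneous-source solution, setting ∂C/∂t = 0 at fixed x gives v²t² + 2Dt − x² = 0, so t = (√(D² + v²x²) − D)/v².
√(D² + v²x²) = √(0.406² + 0.0994² × 8.48²) = 0.9356; v² = 0.00988036.
t = (0.9356 − 0.406)/0.00988036 = 53.6 days (vs. the pure-advection estimate x/v = 85.3 d).

53.6 days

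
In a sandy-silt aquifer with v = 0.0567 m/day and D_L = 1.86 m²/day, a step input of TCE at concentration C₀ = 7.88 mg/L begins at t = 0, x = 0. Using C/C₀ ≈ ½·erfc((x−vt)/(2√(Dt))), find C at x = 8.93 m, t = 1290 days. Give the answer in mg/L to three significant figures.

For a continuous step input, C/C₀ ≈ ½·erfc((x−vt)/(2√(Dt))).
vt = 0.0567 × 1290 = 73.143 m and 2√(Dt) = 2√(1.86 × 1290) = 97.97 m.
Argument (x−vt)/(2√(Dt)) = (8.93 − 73.143)/97.97 = -0.6554; ½·erfc(-0.6554) = 0.8230.
C = 7.88 × 0.8230 = 6.49 mg/L.

6.49 mg/L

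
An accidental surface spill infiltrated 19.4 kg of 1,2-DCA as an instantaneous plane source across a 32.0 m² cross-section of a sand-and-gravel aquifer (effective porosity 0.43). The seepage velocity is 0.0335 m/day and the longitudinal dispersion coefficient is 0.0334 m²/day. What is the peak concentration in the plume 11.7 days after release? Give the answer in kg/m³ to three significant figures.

0.636 kg/m³

The peak of an instantaneous 1D plume sits at x = vt; there the Gaussian factor is 1 and C_max = M/(n_e·A·√(4πDt)), where n_e·A is the pore area the mass is dissolved in.
√(4πDt) = √(4π × 0.0334 × 11.7) = 2.216 m, so C_max = 19.4/(0.43 × 32.0 × 2.216) = 0.636 kg/m³.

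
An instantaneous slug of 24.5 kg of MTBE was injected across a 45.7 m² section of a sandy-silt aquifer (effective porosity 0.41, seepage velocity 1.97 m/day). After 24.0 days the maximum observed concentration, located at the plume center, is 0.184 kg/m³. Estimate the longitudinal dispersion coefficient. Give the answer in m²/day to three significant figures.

At the plume center C_max = M/(n_e·A·√(4πDt)), so D = M²/(4πt·(n_e·A·C_max)²).
n_e·A·C_max = 0.41 × 45.7 × 0.184 = 3.448 kg/m.
D = 24.5²/(4π × 24.0 × 3.448²) = 0.167 m²/day.

0.167 m²/day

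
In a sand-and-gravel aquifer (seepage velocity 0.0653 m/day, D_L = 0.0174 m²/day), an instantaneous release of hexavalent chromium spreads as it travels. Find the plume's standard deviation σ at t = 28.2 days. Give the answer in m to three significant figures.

Dispersive spreading gives a Gaussian with σ² = 2Dt; advection only shifts the center.
σ = √(2 × 0.0174 × 28.2) = 0.991 m.

0.991 m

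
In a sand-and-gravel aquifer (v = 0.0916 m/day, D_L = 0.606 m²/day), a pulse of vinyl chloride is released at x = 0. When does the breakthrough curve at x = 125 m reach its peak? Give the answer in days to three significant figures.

1290 days

For the 1D instantaneous-source solution, setting ∂C/∂t = 0 at fixed x gives v²t² + 2Dt − x² = 0, so t = (√(D² + v²x²) − D)/v².
√(D² + v²x²) = √(0.606² + 0.0916² × 125²) = 11.47; v² = 0.00839056.
t = (11.47 − 0.606)/0.00839056 = 1290 days (vs. the pure-advection estimate x/v = 1360 d).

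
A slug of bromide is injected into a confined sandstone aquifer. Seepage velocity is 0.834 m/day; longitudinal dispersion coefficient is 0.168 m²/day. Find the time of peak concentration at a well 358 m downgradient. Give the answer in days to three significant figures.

429 days

For the 1D instantaneous-source solution, setting ∂C/∂t = 0 at fixed x gives v²t² + 2Dt − x² = 0, so t = (√(D² + v²x²) − D)/v².
√(D² + v²x²) = √(0.168² + 0.834² × 358²) = 298.6; v² = 0.695556.
t = (298.6 − 0.168)/0.695556 = 429 days (vs. the pure-advection estimate x/v = 429 d).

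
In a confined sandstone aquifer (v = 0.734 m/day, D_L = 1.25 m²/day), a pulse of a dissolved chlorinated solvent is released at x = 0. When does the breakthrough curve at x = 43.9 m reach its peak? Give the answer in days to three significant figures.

For the 1D instantaneous-source solution, setting ∂C/∂t = 0 at fixed x gives v²t² + 2Dt − x² = 0, so t = (√(D² + v²x²) − D)/v².
√(D² + v²x²) = √(1.25² + 0.734² × 43.9²) = 32.25; v² = 0.538756.
t = (32.25 − 1.25)/0.538756 = 57.5 days (vs. the pure-advection estimate x/v = 59.8 d).

57.5 days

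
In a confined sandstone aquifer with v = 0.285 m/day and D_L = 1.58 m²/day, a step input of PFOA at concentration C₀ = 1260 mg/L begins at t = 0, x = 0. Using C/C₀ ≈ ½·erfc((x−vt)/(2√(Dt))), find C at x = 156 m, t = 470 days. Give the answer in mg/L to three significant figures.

357 mg/L

For a continuous step input, C/C₀ ≈ ½·erfc((x−vt)/(2√(Dt))).
vt = 0.285 × 470 = 133.95 m and 2√(Dt) = 2√(1.58 × 470) = 54.50 m.
Argument (x−vt)/(2√(Dt)) = (156 − 133.95)/54.50 = 0.4046; ½·erfc(0.4046) = 0.2836.
C = 1260 × 0.2836 = 357 mg/L.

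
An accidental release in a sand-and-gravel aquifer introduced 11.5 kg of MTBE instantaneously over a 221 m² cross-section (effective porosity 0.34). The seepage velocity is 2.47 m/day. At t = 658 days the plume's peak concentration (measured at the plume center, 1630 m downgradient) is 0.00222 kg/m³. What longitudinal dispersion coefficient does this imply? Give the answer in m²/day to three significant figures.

At the plume center C_max = M/(n_e·A·√(4πDt)), so D = M²/(4πt·(n_e·A·C_max)²).
n_e·A·C_max = 0.34 × 221 × 0.00222 = 0.1668 kg/m.
D = 11.5²/(4π × 658 × 0.1668²) = 0.575 m²/day.

0.575 m²/day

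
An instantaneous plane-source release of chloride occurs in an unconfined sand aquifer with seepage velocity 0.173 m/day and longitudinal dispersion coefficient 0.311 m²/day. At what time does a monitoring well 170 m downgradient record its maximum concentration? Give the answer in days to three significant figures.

972 days

For the 1D instantaneous-source solution, setting ∂C/∂t = 0 at fixed x gives v²t² + 2Dt − x² = 0, so t = (√(D² + v²x²) − D)/v².
√(D² + v²x²) = √(0.311² + 0.173² × 170²) = 29.41; v² = 0.029929.
t = (29.41 − 0.311)/0.029929 = 972 days (vs. the pure-advection estimate x/v = 983 d).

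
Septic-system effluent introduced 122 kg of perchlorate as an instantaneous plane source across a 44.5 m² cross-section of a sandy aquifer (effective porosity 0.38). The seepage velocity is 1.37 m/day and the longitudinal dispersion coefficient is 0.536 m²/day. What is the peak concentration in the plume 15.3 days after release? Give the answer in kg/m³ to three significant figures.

0.711 kg/m³

The peak of an instantaneous 1D plume sits at x = vt; there the Gaussian factor is 1 and C_max = M/(n_e·A·√(4πDt)), where n_e·A is the pore area the mass is dissolved in.
√(4πDt) = √(4π × 0.536 × 15.3) = 10.15 m, so C_max = 122/(0.38 × 44.5 × 10.15) = 0.711 kg/m³.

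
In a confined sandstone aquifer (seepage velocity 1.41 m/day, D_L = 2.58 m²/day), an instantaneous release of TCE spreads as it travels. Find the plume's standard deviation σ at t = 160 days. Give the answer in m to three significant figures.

28.7 m

Dispersive spreading gives a Gaussian with σ² = 2Dt; advection only shifts the center.
σ = √(2 × 2.58 × 160) = 28.7 m.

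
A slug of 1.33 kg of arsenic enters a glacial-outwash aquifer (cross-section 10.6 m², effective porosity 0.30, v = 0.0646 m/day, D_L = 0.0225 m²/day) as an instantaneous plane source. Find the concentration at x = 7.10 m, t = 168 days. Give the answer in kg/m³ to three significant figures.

For an instantaneous plane source, C(x,t) = M/(n_e·A·√(4πDt)) · exp(−(x−vt)²/(4Dt)), with n_e·A the pore (flow) area.
Plume center vt = 0.0646 × 168 = 10.8528 m, so the well at 7.10 m is 3.7528 m upgradient of the peak.
√(4πDt) = 6.892 m, giving peak height M/(n_e·A·√(4πDt)) = 1.33/(0.30 × 10.6 × 6.892) = 0.06068 kg/m³.
(x−vt)²/(4Dt) = (-3.7528)²/(4 × 0.0225 × 168) = 0.9314; exp(−0.9314) = 0.3940.
C = 0.06068 × 0.3940 = 0.0239 kg/m³.

0.0239 kg/m³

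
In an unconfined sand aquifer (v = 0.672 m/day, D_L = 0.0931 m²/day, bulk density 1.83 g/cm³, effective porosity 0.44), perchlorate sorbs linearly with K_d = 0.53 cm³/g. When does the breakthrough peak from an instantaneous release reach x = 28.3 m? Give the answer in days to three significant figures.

Retardation factor R = 1 + ρ_b·K_d/n = 1 + 1.83 × 0.53/0.44 = 3.204.
Sorption retards both mechanisms: v_R = v/R = 0.2097 m/day, D_R = D/R = 0.02906 m²/day.
Peak time from v_R²t² + 2D_R t − x² = 0: t = (√(D_R² + v_R²x²) − D_R)/v_R².
√(D_R² + v_R²x²) = √(0.02906² + 0.2097² × 28.3²) = 5.935; v_R² = 0.04397.
t = (5.935 − 0.02906)/0.04397 = 134 days.

134 days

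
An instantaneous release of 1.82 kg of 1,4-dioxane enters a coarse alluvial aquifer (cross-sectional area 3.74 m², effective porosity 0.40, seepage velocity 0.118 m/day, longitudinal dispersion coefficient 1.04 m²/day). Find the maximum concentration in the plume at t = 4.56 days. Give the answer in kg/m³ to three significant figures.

The peak of an instantaneous 1D plume sits at x = vt; there the Gaussian factor is 1 and C_max = M/(n_e·A·√(4πDt)), where n_e·A is the pore area the mass is dissolved in.
√(4πDt) = √(4π × 1.04 × 4.56) = 7.720 m, so C_max = 1.82/(0.40 × 3.74 × 7.720) = 0.158 kg/m³.

0.158 kg/m³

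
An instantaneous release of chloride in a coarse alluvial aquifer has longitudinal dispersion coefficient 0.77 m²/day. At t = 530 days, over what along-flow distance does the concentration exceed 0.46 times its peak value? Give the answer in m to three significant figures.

The plume is Gaussian with σ = √(2Dt) = √(2 × 0.77 × 530) = 28.57 m.
C/C_peak = exp(−Δx²/(2σ²)) = 0.46 ⇒ Δx = σ·√(−2 ln 0.46) = 28.57 × 1.246 = 35.60 m.
Width = 2Δx = 71.2 m.

71.2 m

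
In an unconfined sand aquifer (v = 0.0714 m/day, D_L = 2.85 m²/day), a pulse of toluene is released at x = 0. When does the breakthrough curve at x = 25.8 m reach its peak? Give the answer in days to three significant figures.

For the 1D instantaneous-source solution, setting ∂C/∂t = 0 at fixed x gives v²t² + 2Dt − x² = 0, so t = (√(D² + v²x²) − D)/v².
√(D² + v²x²) = √(2.85² + 0.0714² × 25.8²) = 3.394; v² = 0.00509796.
t = (3.394 − 2.85)/0.00509796 = 107 days (vs. the pure-advection estimate x/v = 361 d).

107 days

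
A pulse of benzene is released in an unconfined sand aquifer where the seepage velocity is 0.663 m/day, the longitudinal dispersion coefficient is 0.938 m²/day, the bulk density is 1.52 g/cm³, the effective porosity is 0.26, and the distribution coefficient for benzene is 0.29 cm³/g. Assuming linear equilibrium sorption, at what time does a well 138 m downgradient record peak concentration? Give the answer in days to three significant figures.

555 days

Retardation factor R = 1 + ρ_b·K_d/n = 1 + 1.52 × 0.29/0.26 = 2.695.
Sorption retards both mechanisms: v_R = v/R = 0.2460 m/day, D_R = D/R = 0.3481 m²/day.
Peak time from v_R²t² + 2D_R t − x² = 0: t = (√(D_R² + v_R²x²) − D_R)/v_R².
√(D_R² + v_R²x²) = √(0.3481² + 0.2460² × 138²) = 33.95; v_R² = 0.06052.
t = (33.95 − 0.3481)/0.06052 = 555 days.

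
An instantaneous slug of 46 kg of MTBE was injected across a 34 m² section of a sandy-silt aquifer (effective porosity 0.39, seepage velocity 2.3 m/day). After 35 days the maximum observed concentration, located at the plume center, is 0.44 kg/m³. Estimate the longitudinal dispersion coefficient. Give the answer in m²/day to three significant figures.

0.141 m²/day

At the plume center C_max = M/(n_e·A·√(4πDt)), so D = M²/(4πt·(n_e·A·C_max)²).
n_e·A·C_max = 0.39 × 34 × 0.44 = 5.834 kg/m.
D = 46²/(4π × 35 × 5.834²) = 0.141 m²/day.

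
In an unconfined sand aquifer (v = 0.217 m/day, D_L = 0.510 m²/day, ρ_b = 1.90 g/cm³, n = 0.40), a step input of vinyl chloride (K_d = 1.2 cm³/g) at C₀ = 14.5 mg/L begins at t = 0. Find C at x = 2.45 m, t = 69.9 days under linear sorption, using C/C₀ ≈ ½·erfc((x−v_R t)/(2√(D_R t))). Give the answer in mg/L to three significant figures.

Retardation factor R = 1 + ρ_b·K_d/n = 1 + 1.90 × 1.2/0.40 = 6.700.
Sorption retards both mechanisms: v_R = v/R = 0.03239 m/day, D_R = D/R = 0.07612 m²/day.
v_R·t = 0.03239 × 69.9 = 2.264061 m; 2√(D_R t) = 4.613 m; argument = (2.45 − 2.264061)/4.613 = 0.04031.
C = C₀ × ½·erfc(0.04031) = 14.5 × 0.4773 = 6.92 mg/L.

6.92 mg/L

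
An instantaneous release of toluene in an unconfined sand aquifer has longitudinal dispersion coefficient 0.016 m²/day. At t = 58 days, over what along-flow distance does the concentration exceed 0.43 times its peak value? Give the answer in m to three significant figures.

The plume is Gaussian with σ = √(2Dt) = √(2 × 0.016 × 58) = 1.362 m.
C/C_peak = exp(−Δx²/(2σ²)) = 0.43 ⇒ Δx = σ·√(−2 ln 0.43) = 1.362 × 1.299 = 1.769 m.
Width = 2Δx = 3.54 m.

3.54 m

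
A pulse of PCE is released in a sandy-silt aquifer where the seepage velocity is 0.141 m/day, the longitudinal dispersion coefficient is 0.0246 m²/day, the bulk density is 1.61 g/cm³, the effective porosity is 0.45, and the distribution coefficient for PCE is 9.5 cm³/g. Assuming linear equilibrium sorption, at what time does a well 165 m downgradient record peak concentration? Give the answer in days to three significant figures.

40900 days

Retardation factor R = 1 + ρ_b·K_d/n = 1 + 1.61 × 9.5/0.45 = 34.99.
Sorption retards both mechanisms: v_R = v/R = 0.004030 m/day, D_R = D/R = 0.0007031 m²/day.
Peak time from v_R²t² + 2D_R t − x² = 0: t = (√(D_R² + v_R²x²) − D_R)/v_R².
√(D_R² + v_R²x²) = √(0.0007031² + 0.004030² × 165²) = 0.6650; v_R² = 1.624e-05.
t = (0.6650 − 0.0007031)/1.624e-05 = 40900 days.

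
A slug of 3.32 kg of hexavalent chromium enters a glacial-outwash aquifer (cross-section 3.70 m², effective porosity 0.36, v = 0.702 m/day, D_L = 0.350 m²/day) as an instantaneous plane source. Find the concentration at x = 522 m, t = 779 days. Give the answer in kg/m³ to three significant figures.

For an instantaneous plane source, C(x,t) = M/(n_e·A·√(4πDt)) · exp(−(x−vt)²/(4Dt)), with n_e·A the pore (flow) area.
Plume center vt = 0.702 × 779 = 546.858 m, so the well at 522 m is 24.858 m upgradient of the peak.
√(4πDt) = 58.53 m, giving peak height M/(n_e·A·√(4πDt)) = 3.32/(0.36 × 3.70 × 58.53) = 0.04258 kg/m³.
(x−vt)²/(4Dt) = (-24.858)²/(4 × 0.350 × 779) = 0.5666; exp(−0.5666) = 0.5675.
C = 0.04258 × 0.5675 = 0.0242 kg/m³.

0.0242 kg/m³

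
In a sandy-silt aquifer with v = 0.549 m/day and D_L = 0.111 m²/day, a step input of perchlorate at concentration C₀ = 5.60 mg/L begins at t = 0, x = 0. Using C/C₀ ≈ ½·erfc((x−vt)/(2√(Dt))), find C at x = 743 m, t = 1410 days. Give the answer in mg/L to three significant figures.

5.38 mg/L

For a continuous step input, C/C₀ ≈ ½·erfc((x−vt)/(2√(Dt))).
vt = 0.549 × 1410 = 774.09 m and 2√(Dt) = 2√(0.111 × 1410) = 25.02 m.
Argument (x−vt)/(2√(Dt)) = (743 − 774.09)/25.02 = -1.243; ½·erfc(-1.243) = 0.9606.
C = 5.60 × 0.9606 = 5.38 mg/L.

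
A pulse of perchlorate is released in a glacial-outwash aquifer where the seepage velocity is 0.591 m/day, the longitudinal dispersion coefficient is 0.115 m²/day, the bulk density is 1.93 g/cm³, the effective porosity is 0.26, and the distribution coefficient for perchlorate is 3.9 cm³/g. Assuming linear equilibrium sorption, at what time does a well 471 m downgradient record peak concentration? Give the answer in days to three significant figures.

Retardation factor R = 1 + ρ_b·K_d/n = 1 + 1.93 × 3.9/0.26 = 29.95.
Sorption retards both mechanisms: v_R = v/R = 0.01973 m/day, D_R = D/R = 0.003840 m²/day.
Peak time from v_R²t² + 2D_R t − x² = 0: t = (√(D_R² + v_R²x²) − D_R)/v_R².
√(D_R² + v_R²x²) = √(0.003840² + 0.01973² × 471²) = 9.293; v_R² = 0.0003893.
t = (9.293 − 0.003840)/0.0003893 = 23900 days.

23900 days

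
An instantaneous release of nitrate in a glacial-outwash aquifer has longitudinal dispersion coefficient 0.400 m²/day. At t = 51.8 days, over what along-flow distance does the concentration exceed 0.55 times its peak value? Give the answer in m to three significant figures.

14.1 m

The plume is Gaussian with σ = √(2Dt) = √(2 × 0.400 × 51.8) = 6.437 m.
C/C_peak = exp(−Δx²/(2σ²)) = 0.55 ⇒ Δx = σ·√(−2 ln 0.55) = 6.437 × 1.093 = 7.036 m.
Width = 2Δx = 14.1 m.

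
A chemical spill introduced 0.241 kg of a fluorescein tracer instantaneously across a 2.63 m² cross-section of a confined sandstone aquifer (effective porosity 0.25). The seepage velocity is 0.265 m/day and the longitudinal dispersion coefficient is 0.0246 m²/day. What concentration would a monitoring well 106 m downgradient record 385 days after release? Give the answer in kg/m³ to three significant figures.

For an instantaneous plane source, C(x,t) = M/(n_e·A·√(4πDt)) · exp(−(x−vt)²/(4Dt)), with n_e·A the pore (flow) area.
Plume center vt = 0.265 × 385 = 102.025 m, so the well at 106 m is 3.975 m downgradient of the peak.
√(4πDt) = 10.91 m, giving peak height M/(n_e·A·√(4πDt)) = 0.241/(0.25 × 2.63 × 10.91) = 0.03360 kg/m³.
(x−vt)²/(4Dt) = (3.975)²/(4 × 0.0246 × 385) = 0.4171; exp(−0.4171) = 0.6590.
C = 0.03360 × 0.6590 = 0.0221 kg/m³.

0.0221 kg/m³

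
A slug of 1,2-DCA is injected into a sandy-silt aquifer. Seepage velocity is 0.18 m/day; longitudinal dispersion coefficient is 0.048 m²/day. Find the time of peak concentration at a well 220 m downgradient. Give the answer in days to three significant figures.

For the 1D instantaneous-source solution, setting ∂C/∂t = 0 at fixed x gives v²t² + 2Dt − x² = 0, so t = (√(D² + v²x²) − D)/v².
√(D² + v²x²) = √(0.048² + 0.18² × 220²) = 39.60; v² = 0.0324.
t = (39.60 − 0.048)/0.0324 = 1220 days (vs. the pure-advection estimate x/v = 1220 d).

1220 days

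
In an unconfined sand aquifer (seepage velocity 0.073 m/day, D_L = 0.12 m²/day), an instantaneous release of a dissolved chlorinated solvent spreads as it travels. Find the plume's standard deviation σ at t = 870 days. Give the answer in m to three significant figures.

14.4 m

Dispersive spreading gives a Gaussian with σ² = 2Dt; advection only shifts the center.
σ = √(2 × 0.12 × 870) = 14.4 m.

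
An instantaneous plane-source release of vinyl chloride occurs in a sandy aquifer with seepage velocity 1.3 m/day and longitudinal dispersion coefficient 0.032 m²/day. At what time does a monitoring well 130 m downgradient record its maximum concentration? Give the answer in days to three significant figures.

100 days

For the 1D instantaneous-source solution, setting ∂C/∂t = 0 at fixed x gives v²t² + 2Dt − x² = 0, so t = (√(D² + v²x²) − D)/v².
√(D² + v²x²) = √(0.032² + 1.3² × 130²) = 169.0; v² = 1.69.
t = (169.0 − 0.032)/1.69 = 100 days (vs. the pure-advection estimate x/v = 100 d).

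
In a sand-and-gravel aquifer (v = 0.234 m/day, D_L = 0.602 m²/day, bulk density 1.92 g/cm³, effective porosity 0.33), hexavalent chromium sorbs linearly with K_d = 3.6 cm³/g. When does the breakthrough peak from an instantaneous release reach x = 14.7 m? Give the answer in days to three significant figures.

1160 days

Retardation factor R = 1 + ρ_b·K_d/n = 1 + 1.92 × 3.6/0.33 = 21.95.
Sorption retards both mechanisms: v_R = v/R = 0.01066 m/day, D_R = D/R = 0.02743 m²/day.
Peak time from v_R²t² + 2D_R t − x² = 0: t = (√(D_R² + v_R²x²) − D_R)/v_R².
√(D_R² + v_R²x²) = √(0.02743² + 0.01066² × 14.7²) = 0.1591; v_R² = 0.0001136.
t = (0.1591 − 0.02743)/0.0001136 = 1160 days.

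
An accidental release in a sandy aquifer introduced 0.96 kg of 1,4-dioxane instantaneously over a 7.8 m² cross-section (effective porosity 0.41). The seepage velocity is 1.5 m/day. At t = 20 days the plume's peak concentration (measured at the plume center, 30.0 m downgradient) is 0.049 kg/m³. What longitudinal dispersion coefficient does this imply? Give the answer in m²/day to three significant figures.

0.149 m²/day

At the plume center C_max = M/(n_e·A·√(4πDt)), so D = M²/(4πt·(n_e·A·C_max)²).
n_e·A·C_max = 0.41 × 7.8 × 0.049 = 0.1567 kg/m.
D = 0.96²/(4π × 20 × 0.1567²) = 0.149 m²/day.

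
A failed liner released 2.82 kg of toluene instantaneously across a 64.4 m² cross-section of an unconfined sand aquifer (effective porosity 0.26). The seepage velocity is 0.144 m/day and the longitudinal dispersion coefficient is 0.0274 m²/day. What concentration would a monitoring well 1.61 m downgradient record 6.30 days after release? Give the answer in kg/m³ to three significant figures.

0.0559 kg/m³

For an instantaneous plane source, C(x,t) = M/(n_e·A·√(4πDt)) · exp(−(x−vt)²/(4Dt)), with n_e·A the pore (flow) area.
Plume center vt = 0.144 × 6.30 = 0.9072 m, so the well at 1.61 m is 0.7028 m downgradient of the peak.
√(4πDt) = 1.473 m, giving peak height M/(n_e·A·√(4πDt)) = 2.82/(0.26 × 64.4 × 1.473) = 0.1143 kg/m³.
(x−vt)²/(4Dt) = (0.7028)²/(4 × 0.0274 × 6.30) = 0.7153; exp(−0.7153) = 0.4890.
C = 0.1143 × 0.4890 = 0.0559 kg/m³.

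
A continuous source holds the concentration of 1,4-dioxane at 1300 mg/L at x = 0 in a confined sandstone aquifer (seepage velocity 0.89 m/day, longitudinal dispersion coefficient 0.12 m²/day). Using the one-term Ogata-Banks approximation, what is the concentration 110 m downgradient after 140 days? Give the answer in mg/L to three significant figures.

For a continuous step input, C/C₀ ≈ ½·erfc((x−vt)/(2√(Dt))).
vt = 0.89 × 140 = 124.6 m and 2√(Dt) = 2√(0.12 × 140) = 8.198 m.
Argument (x−vt)/(2√(Dt)) = (110 − 124.6)/8.198 = -1.781; ½·erfc(-1.781) = 0.9941.
C = 1300 × 0.9941 = 1290 mg/L.

1290 mg/L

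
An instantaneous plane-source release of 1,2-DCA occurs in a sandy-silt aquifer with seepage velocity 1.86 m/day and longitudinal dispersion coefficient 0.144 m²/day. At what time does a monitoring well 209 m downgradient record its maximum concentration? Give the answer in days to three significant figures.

For the 1D instantaneous-source solution, setting ∂C/∂t = 0 at fixed x gives v²t² + 2Dt − x² = 0, so t = (√(D² + v²x²) − D)/v².
√(D² + v²x²) = √(0.144² + 1.86² × 209²) = 388.7; v² = 3.4596.
t = (388.7 − 0.144)/3.4596 = 112 days (vs. the pure-advection estimate x/v = 112 d).

112 days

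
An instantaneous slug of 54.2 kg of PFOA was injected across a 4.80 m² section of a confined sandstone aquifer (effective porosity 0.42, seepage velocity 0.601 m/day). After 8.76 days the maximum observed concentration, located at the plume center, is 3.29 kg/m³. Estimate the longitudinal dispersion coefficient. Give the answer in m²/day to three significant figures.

0.607 m²/day

At the plume center C_max = M/(n_e·A·√(4πDt)), so D = M²/(4πt·(n_e·A·C_max)²).
n_e·A·C_max = 0.42 × 4.80 × 3.29 = 6.633 kg/m.
D = 54.2²/(4π × 8.76 × 6.633²) = 0.607 m²/day.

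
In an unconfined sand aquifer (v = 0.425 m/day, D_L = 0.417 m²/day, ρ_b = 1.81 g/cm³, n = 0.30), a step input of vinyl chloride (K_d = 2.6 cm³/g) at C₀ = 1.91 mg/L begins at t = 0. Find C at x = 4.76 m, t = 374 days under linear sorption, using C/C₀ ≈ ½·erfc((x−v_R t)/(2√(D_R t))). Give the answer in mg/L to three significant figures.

1.65 mg/L

Retardation factor R = 1 + ρ_b·K_d/n = 1 + 1.81 × 2.6/0.30 = 16.69.
Sorption retards both mechanisms: v_R = v/R = 0.02546 m/day, D_R = D/R = 0.02499 m²/day.
v_R·t = 0.02546 × 374 = 9.52204 m; 2√(D_R t) = 6.114 m; argument = (4.76 − 9.52204)/6.114 = -0.7789.
C = C₀ × ½·erfc(-0.7789) = 1.91 × 0.8647 = 1.65 mg/L.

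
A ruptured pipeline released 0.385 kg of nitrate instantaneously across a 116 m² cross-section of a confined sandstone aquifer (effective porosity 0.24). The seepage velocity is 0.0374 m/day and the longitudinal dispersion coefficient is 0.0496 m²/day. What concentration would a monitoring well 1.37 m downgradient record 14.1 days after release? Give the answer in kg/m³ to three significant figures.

0.00362 kg/m³

For an instantaneous plane source, C(x,t) = M/(n_e·A·√(4πDt)) · exp(−(x−vt)²/(4Dt)), with n_e·A the pore (flow) area.
Plume center vt = 0.0374 × 14.1 = 0.52734 m, so the well at 1.37 m is 0.84266 m downgradient of the peak.
√(4πDt) = 2.965 m, giving peak height M/(n_e·A·√(4πDt)) = 0.385/(0.24 × 116 × 2.965) = 0.004664 kg/m³.
(x−vt)²/(4Dt) = (0.84266)²/(4 × 0.0496 × 14.1) = 0.2538; exp(−0.2538) = 0.7758.
C = 0.004664 × 0.7758 = 0.00362 kg/m³.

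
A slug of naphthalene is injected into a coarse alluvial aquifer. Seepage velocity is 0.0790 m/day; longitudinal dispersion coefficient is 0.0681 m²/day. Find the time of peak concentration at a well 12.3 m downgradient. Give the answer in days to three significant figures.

145 days

For the 1D instantaneous-source solution, setting ∂C/∂t = 0 at fixed x gives v²t² + 2Dt − x² = 0, so t = (√(D² + v²x²) − D)/v².
√(D² + v²x²) = √(0.0681² + 0.0790² × 12.3²) = 0.9741; v² = 0.006241.
t = (0.9741 − 0.0681)/0.006241 = 145 days (vs. the pure-advection estimate x/v = 156 d).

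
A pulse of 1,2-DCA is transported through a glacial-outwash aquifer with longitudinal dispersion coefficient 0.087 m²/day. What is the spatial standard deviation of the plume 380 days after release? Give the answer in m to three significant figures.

Dispersive spreading gives a Gaussian with σ² = 2Dt; advection only shifts the center.
σ = √(2 × 0.087 × 380) = 8.13 m.

8.13 m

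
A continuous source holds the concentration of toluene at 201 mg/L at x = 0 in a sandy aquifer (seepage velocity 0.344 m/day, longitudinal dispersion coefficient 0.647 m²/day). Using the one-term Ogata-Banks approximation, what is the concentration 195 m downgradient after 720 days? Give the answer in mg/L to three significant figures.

193 mg/L

For a continuous step input, C/C₀ ≈ ½·erfc((x−vt)/(2√(Dt))).
vt = 0.344 × 720 = 247.68 m and 2√(Dt) = 2√(0.647 × 720) = 43.17 m.
Argument (x−vt)/(2√(Dt)) = (195 − 247.68)/43.17 = -1.220; ½·erfc(-1.220) = 0.9578.
C = 201 × 0.9578 = 193 mg/L.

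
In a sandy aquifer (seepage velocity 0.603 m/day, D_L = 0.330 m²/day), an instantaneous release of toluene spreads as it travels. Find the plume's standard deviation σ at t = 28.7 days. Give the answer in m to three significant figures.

Dispersive spreading gives a Gaussian with σ² = 2Dt; advection only shifts the center.
σ = √(2 × 0.330 × 28.7) = 4.35 m.

4.35 m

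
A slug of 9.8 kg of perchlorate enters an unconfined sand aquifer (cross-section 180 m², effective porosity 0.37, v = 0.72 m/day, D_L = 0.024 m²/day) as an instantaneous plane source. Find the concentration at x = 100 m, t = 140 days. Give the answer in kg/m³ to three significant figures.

For an instantaneous plane source, C(x,t) = M/(n_e·A·√(4πDt)) · exp(−(x−vt)²/(4Dt)), with n_e·A the pore (flow) area.
Plume center vt = 0.72 × 140 = 100.8 m, so the well at 100 m is 0.8 m upgradient of the peak.
√(4πDt) = 6.498 m, giving peak height M/(n_e·A·√(4πDt)) = 9.8/(0.37 × 180 × 6.498) = 0.02264 kg/m³.
(x−vt)²/(4Dt) = (-0.8)²/(4 × 0.024 × 140) = 0.04762; exp(−0.04762) = 0.9535.
C = 0.02264 × 0.9535 = 0.0216 kg/m³.

0.0216 kg/m³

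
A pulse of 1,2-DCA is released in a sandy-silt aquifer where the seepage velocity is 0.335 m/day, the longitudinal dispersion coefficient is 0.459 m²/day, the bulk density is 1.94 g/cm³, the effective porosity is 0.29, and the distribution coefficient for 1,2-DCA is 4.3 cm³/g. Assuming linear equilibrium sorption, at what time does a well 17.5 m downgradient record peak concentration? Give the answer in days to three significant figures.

Retardation factor R = 1 + ρ_b·K_d/n = 1 + 1.94 × 4.3/0.29 = 29.77.
Sorption retards both mechanisms: v_R = v/R = 0.01125 m/day, D_R = D/R = 0.01542 m²/day.
Peak time from v_R²t² + 2D_R t − x² = 0: t = (√(D_R² + v_R²x²) − D_R)/v_R².
√(D_R² + v_R²x²) = √(0.01542² + 0.01125² × 17.5²) = 0.1975; v_R² = 0.0001266.
t = (0.1975 − 0.01542)/0.0001266 = 1440 days.

1440 days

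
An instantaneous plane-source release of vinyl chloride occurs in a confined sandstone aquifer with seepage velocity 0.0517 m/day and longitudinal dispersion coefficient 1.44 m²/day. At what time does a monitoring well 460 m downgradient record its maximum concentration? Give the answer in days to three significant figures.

For the 1D instantaneous-source solution, setting ∂C/∂t = 0 at fixed x gives v²t² + 2Dt − x² = 0, so t = (√(D² + v²x²) − D)/v².
√(D² + v²x²) = √(1.44² + 0.0517² × 460²) = 23.83; v² = 0.00267289.
t = (23.83 − 1.44)/0.00267289 = 8380 days (vs. the pure-advection estimate x/v = 8900 d).

8380 days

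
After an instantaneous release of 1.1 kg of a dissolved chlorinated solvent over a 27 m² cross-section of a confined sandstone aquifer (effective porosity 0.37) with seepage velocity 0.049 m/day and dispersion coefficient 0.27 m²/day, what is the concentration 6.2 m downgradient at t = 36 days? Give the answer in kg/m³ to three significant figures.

For an instantaneous plane source, C(x,t) = M/(n_e·A·√(4πDt)) · exp(−(x−vt)²/(4Dt)), with n_e·A the pore (flow) area.
Plume center vt = 0.049 × 36 = 1.764 m, so the well at 6.2 m is 4.436 m downgradient of the peak.
√(4πDt) = 11.05 m, giving peak height M/(n_e·A·√(4πDt)) = 1.1/(0.37 × 27 × 11.05) = 0.009965 kg/m³.
(x−vt)²/(4Dt) = (4.436)²/(4 × 0.27 × 36) = 0.5061; exp(−0.5061) = 0.6028.
C = 0.009965 × 0.6028 = 0.00601 kg/m³.

0.00601 kg/m³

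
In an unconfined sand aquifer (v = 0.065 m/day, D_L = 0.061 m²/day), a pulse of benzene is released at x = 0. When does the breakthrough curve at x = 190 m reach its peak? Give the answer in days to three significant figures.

2910 days

For the 1D instantaneous-source solution, setting ∂C/∂t = 0 at fixed x gives v²t² + 2Dt − x² = 0, so t = (√(D² + v²x²) − D)/v².
√(D² + v²x²) = √(0.061² + 0.065² × 190²) = 12.35; v² = 0.004225.
t = (12.35 − 0.061)/0.004225 = 2910 days (vs. the pure-advection estimate x/v = 2920 d).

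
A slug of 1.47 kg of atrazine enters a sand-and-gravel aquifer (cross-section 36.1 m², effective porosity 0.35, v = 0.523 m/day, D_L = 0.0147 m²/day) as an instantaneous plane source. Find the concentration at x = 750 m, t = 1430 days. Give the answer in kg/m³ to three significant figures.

For an instantaneous plane source, C(x,t) = M/(n_e·A·√(4πDt)) · exp(−(x−vt)²/(4Dt)), with n_e·A the pore (flow) area.
Plume center vt = 0.523 × 1430 = 747.89 m, so the well at 750 m is 2.11 m downgradient of the peak.
√(4πDt) = 16.25 m, giving peak height M/(n_e·A·√(4πDt)) = 1.47/(0.35 × 36.1 × 16.25) = 0.007160 kg/m³.
(x−vt)²/(4Dt) = (2.11)²/(4 × 0.0147 × 1430) = 0.05295; exp(−0.05295) = 0.9484.
C = 0.007160 × 0.9484 = 0.00679 kg/m³.

0.00679 kg/m³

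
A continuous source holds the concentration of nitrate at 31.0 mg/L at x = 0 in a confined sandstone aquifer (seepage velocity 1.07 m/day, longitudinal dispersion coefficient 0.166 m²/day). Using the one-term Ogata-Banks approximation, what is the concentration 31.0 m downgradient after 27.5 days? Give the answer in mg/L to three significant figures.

For a continuous step input, C/C₀ ≈ ½·erfc((x−vt)/(2√(Dt))).
vt = 1.07 × 27.5 = 29.425 m and 2√(Dt) = 2√(0.166 × 27.5) = 4.273 m.
Argument (x−vt)/(2√(Dt)) = (31.0 − 29.425)/4.273 = 0.3686; ½·erfc(0.3686) = 0.3011.
C = 31.0 × 0.3011 = 9.33 mg/L.

9.33 mg/L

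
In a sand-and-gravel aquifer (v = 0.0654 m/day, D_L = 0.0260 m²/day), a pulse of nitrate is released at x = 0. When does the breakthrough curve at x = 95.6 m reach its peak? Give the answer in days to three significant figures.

For the 1D instantaneous-source solution, setting ∂C/∂t = 0 at fixed x gives v²t² + 2Dt − x² = 0, so t = (√(D² + v²x²) − D)/v².
√(D² + v²x²) = √(0.0260² + 0.0654² × 95.6²) = 6.252; v² = 0.00427716.
t = (6.252 − 0.0260)/0.00427716 = 1460 days (vs. the pure-advection estimate x/v = 1460 d).

1460 days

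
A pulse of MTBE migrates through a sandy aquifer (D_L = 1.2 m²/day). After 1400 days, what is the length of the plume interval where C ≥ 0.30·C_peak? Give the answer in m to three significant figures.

The plume is Gaussian with σ = √(2Dt) = √(2 × 1.2 × 1400) = 57.97 m.
C/C_peak = exp(−Δx²/(2σ²)) = 0.30 ⇒ Δx = σ·√(−2 ln 0.30) = 57.97 × 1.552 = 89.97 m.
Width = 2Δx = 180 m.

180 m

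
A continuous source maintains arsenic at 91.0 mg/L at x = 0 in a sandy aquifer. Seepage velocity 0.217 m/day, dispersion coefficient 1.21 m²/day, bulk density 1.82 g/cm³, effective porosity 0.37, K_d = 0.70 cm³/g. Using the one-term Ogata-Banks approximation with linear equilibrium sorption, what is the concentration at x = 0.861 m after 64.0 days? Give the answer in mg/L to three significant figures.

59.1 mg/L

Retardation factor R = 1 + ρ_b·K_d/n = 1 + 1.82 × 0.70/0.37 = 4.443.
Sorption retards both mechanisms: v_R = v/R = 0.04884 m/day, D_R = D/R = 0.2723 m²/day.
v_R·t = 0.04884 × 64.0 = 3.12576 m; 2√(D_R t) = 8.349 m; argument = (0.861 − 3.12576)/8.349 = -0.2713.
C = C₀ × ½·erfc(-0.2713) = 91.0 × 0.6494 = 59.1 mg/L.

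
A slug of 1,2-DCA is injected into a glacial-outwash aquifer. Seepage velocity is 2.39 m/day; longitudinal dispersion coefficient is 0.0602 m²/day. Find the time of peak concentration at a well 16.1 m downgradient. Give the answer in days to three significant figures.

6.73 days

For the 1D instantaneous-source solution, setting ∂C/∂t = 0 at fixed x gives v²t² + 2Dt − x² = 0, so t = (√(D² + v²x²) − D)/v².
√(D² + v²x²) = √(0.0602² + 2.39² × 16.1²) = 38.48; v² = 5.7121.
t = (38.48 − 0.0602)/5.7121 = 6.73 days (vs. the pure-advection estimate x/v = 6.74 d).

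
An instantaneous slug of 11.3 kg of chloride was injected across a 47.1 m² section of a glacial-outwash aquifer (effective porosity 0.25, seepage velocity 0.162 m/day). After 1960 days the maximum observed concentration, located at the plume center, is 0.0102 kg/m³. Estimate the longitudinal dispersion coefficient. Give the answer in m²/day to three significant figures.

At the plume center C_max = M/(n_e·A·√(4πDt)), so D = M²/(4πt·(n_e·A·C_max)²).
n_e·A·C_max = 0.25 × 47.1 × 0.0102 = 0.1201 kg/m.
D = 11.3²/(4π × 1960 × 0.1201²) = 0.359 m²/day.

0.359 m²/day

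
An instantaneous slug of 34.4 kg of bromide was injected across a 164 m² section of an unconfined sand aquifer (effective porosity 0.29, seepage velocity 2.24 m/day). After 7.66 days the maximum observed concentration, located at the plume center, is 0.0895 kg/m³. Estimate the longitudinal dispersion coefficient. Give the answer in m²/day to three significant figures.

0.678 m²/day

At the plume center C_max = M/(n_e·A·√(4πDt)), so D = M²/(4πt·(n_e·A·C_max)²).
n_e·A·C_max = 0.29 × 164 × 0.0895 = 4.257 kg/m.
D = 34.4²/(4π × 7.66 × 4.257²) = 0.678 m²/day.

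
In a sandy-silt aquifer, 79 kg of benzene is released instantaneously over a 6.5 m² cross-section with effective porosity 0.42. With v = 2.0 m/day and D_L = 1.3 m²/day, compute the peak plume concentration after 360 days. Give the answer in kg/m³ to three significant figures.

0.377 kg/m³

The peak of an instantaneous 1D plume sits at x = vt; there the Gaussian factor is 1 and C_max = M/(n_e·A·√(4πDt)), where n_e·A is the pore area the mass is dissolved in.
√(4πDt) = √(4π × 1.3 × 360) = 76.69 m, so C_max = 79/(0.42 × 6.5 × 76.69) = 0.377 kg/m³.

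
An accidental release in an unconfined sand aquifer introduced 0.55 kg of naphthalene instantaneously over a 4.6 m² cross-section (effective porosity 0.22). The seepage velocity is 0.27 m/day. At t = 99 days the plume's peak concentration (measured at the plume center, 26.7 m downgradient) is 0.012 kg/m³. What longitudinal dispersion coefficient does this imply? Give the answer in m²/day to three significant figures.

At the plume center C_max = M/(n_e·A·√(4πDt)), so D = M²/(4πt·(n_e·A·C_max)²).
n_e·A·C_max = 0.22 × 4.6 × 0.012 = 0.01214 kg/m.
D = 0.55²/(4π × 99 × 0.01214²) = 1.65 m²/day.

1.65 m²/day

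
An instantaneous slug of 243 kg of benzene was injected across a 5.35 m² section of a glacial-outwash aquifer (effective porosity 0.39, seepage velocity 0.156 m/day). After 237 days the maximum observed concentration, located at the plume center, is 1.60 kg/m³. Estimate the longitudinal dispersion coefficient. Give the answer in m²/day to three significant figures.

1.78 m²/day

At the plume center C_max = M/(n_e·A·√(4πDt)), so D = M²/(4πt·(n_e·A·C_max)²).
n_e·A·C_max = 0.39 × 5.35 × 1.60 = 3.338 kg/m.
D = 243²/(4π × 237 × 3.338²) = 1.78 m²/day.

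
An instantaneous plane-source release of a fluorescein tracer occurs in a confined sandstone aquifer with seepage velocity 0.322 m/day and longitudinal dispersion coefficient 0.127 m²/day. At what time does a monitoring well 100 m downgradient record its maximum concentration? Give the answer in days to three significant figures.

309 days

For the 1D instantaneous-source solution, setting ∂C/∂t = 0 at fixed x gives v²t² + 2Dt − x² = 0, so t = (√(D² + v²x²) − D)/v².
√(D² + v²x²) = √(0.127² + 0.322² × 100²) = 32.20; v² = 0.103684.
t = (32.20 − 0.127)/0.103684 = 309 days (vs. the pure-advection estimate x/v = 311 d).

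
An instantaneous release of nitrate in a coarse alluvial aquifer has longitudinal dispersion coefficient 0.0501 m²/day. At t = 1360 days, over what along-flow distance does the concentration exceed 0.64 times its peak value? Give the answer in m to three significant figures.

The plume is Gaussian with σ = √(2Dt) = √(2 × 0.0501 × 1360) = 11.67 m.
C/C_peak = exp(−Δx²/(2σ²)) = 0.64 ⇒ Δx = σ·√(−2 ln 0.64) = 11.67 × 0.9448 = 11.03 m.
Width = 2Δx = 22.1 m.

22.1 m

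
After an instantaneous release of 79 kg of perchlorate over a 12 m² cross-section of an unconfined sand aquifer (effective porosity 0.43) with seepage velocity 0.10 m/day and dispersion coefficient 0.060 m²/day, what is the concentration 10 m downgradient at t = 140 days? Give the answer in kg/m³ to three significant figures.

0.926 kg/m³

For an instantaneous plane source, C(x,t) = M/(n_e·A·√(4πDt)) · exp(−(x−vt)²/(4Dt)), with n_e·A the pore (flow) area.
Plume center vt = 0.10 × 140 = 14 m, so the well at 10 m is 4 m upgradient of the peak.
√(4πDt) = 10.27 m, giving peak height M/(n_e·A·√(4πDt)) = 79/(0.43 × 12 × 10.27) = 1.491 kg/m³.
(x−vt)²/(4Dt) = (-4)²/(4 × 0.060 × 140) = 0.4762; exp(−0.4762) = 0.6211.
C = 1.491 × 0.6211 = 0.926 kg/m³.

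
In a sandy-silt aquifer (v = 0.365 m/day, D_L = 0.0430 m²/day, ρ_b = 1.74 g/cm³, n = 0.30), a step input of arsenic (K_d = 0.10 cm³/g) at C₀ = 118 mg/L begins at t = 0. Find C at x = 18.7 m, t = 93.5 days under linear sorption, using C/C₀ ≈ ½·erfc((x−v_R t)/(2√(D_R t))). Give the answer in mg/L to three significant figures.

Retardation factor R = 1 + ρ_b·K_d/n = 1 + 1.74 × 0.10/0.30 = 1.580.
Sorption retards both mechanisms: v_R = v/R = 0.2310 m/day, D_R = D/R = 0.02722 m²/day.
v_R·t = 0.2310 × 93.5 = 21.5985 m; 2√(D_R t) = 3.191 m; argument = (18.7 − 21.5985)/3.191 = -0.9083.
C = C₀ × ½·erfc(-0.9083) = 118 × 0.9005 = 106 mg/L.

106 mg/L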